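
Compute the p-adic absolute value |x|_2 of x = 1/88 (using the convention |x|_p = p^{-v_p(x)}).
|1/88|_2 = 8

Step 1 — compute v_2(x) by factoring powers of 2 out of the numerator and denominator: v_2(1/88) = -3. Step 2 — apply |x|_p = p^{-v_p(x)} = 2^{3} = 8.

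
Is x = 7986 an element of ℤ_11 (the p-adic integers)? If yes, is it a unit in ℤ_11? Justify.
x ∈ ℤ_11 but not a unit; v_11(x) = 3 > 0

ℤ_11 = {x ∈ ℚ_11 : v_11(x) ≥ 0} and ℤ_11^× = {x ∈ ℤ_11 : v_11(x) = 0}. Here v_11(7986) = v_11(num) − v_11(den) = 3; compare against these criteria.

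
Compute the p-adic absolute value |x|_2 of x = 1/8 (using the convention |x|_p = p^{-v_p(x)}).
|1/8|_2 = 8

Step 1 — compute v_2(x) by factoring powers of 2 out of the numerator and denominator: v_2(1/8) = -3. Step 2 — apply |x|_p = p^{-v_p(x)} = 2^{3} = 8.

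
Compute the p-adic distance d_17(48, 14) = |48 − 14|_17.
d_17(48, 14) = 1/17

Step 1 — x − y = 48 − 14 = 34. Step 2 — v_17(34) = 1 (factor: 34 = (17^1 · 2); the sign does not affect v_p). Step 3 — |x − y|_17 = 17^{-1} = 1/17.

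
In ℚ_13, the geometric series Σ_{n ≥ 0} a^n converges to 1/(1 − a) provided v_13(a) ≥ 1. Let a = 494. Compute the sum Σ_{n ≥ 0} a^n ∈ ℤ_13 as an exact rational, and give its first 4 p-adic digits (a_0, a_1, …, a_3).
Σ a^n = 1/(1 − a) = -1/493;  first 4 digits = (1, 12, 3, 6)

v_13(a) = 1 ≥ 1, so the series converges in ℤ_13 to 1/(1 − a) = 1/(1 − 494) = -1/493. Expand this rational in ℤ_13: compute digits iteratively via d_i = x_i mod 13, x_{i+1} = (x_i − d_i)/13. The first 4 digits are (1, 12, 3, 6).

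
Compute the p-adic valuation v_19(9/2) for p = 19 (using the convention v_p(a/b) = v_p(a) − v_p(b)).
v_19(9/2) = 0

Factor powers of 19 from the numerator and denominator of the reduced fraction: 9 = 19^0 · 9 and 2 = 19^0 · 2. Apply v_p(a/b) = v_p(a) − v_p(b): v_19(9/2) = 0 − 0 = 0.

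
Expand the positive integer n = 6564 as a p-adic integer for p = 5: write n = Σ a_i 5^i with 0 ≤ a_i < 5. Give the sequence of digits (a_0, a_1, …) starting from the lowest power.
(a_0, a_1, …) = (4, 2, 2, 2, 0, 2)

Repeated division by 5 gives the digits low-to-high: 6564 = 4 + 2·5^1 + 2·5^2 + 2·5^3 + 2·5^5. Digit sequence: (4, 2, 2, 2, 0, 2).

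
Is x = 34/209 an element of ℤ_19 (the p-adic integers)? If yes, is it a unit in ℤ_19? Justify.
x ∉ ℤ_19 (v_19(x) = -1 < 0)

ℤ_19 = {x ∈ ℚ_19 : v_19(x) ≥ 0} and ℤ_19^× = {x ∈ ℤ_19 : v_19(x) = 0}. Here v_19(34/209) = v_19(num) − v_19(den) = -1; compare against these criteria.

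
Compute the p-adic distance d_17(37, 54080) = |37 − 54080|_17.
d_17(37, 54080) = 1/4913

Step 1 — x − y = 37 − 54080 = -54043. Step 2 — v_17(-54043) = 3 (factor: -54043 = −(17^3 · 11); the sign does not affect v_p). Step 3 — |x − y|_17 = 17^{-3} = 1/4913.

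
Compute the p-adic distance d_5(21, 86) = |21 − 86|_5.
d_5(21, 86) = 1/5

Step 1 — x − y = 21 − 86 = -65. Step 2 — v_5(-65) = 1 (factor: -65 = −(5^1 · 13); the sign does not affect v_p). Step 3 — |x − y|_5 = 5^{-1} = 1/5.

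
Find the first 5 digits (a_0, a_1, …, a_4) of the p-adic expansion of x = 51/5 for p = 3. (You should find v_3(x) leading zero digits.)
(a_0, …, a_4) = (0, 1, 2, 2, 1)

v_3(51/5) = 1, so a_0 = ... = a_0 = 0. Factor out: x = 3^1 · u with u = 17/5 a unit in ℤ_3. Expand u iteratively via a_{v+i} = u_i mod 3, u_{i+1} = (u_i − a_{v+i})/3:
  u_0 = 17/5;  a_1 = 1;  u_1 = (u_0 − 1)/3 = 4/5
  u_1 = 4/5;  a_2 = 2;  u_2 = (u_1 − 2)/3 = -2/5
  u_2 = -2/5;  a_3 = 2;  u_3 = (u_2 − 2)/3 = -4/5
  u_3 = -4/5;  a_4 = 1;  u_4 = (u_3 − 1)/3 = -3/5
Digits: (0, 1, 2, 2, 1).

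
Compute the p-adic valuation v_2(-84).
v_2(-84) = 2

v_2(n) is the largest exponent k such that 2^k divides n. Factor out: -84 = -2^2 · 21. (Sign doesn't affect v_p.) So v_2(-84) = 2.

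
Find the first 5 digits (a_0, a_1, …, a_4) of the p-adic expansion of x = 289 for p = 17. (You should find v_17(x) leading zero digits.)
(a_0, …, a_4) = (0, 0, 1, 0, 0)

v_17(289) = 2, so a_0 = ... = a_1 = 0. Factor out: x = 17^2 · u with u = 1 a unit in ℤ_17. Expand u iteratively via a_{v+i} = u_i mod 17, u_{i+1} = (u_i − a_{v+i})/17:
  u_0 = 1;  a_2 = 1;  u_1 = (u_0 − 1)/17 = 0
  u_1 = 0;  a_3 = 0;  u_2 = (u_1 − 0)/17 = 0
  u_2 = 0;  a_4 = 0;  u_3 = (u_2 − 0)/17 = 0
Digits: (0, 0, 1, 0, 0).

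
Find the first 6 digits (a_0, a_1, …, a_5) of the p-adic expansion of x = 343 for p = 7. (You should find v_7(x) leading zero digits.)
(a_0, …, a_5) = (0, 0, 0, 1, 0, 0)

v_7(343) = 3, so a_0 = ... = a_2 = 0. Factor out: x = 7^3 · u with u = 1 a unit in ℤ_7. Expand u iteratively via a_{v+i} = u_i mod 7, u_{i+1} = (u_i − a_{v+i})/7:
  u_0 = 1;  a_3 = 1;  u_1 = (u_0 − 1)/7 = 0
  u_1 = 0;  a_4 = 0;  u_2 = (u_1 − 0)/7 = 0
  u_2 = 0;  a_5 = 0;  u_3 = (u_2 − 0)/7 = 0
Digits: (0, 0, 0, 1, 0, 0).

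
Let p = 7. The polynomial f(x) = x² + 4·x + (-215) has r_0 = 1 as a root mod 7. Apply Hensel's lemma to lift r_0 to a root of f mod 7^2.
r_1 = 36 (mod 49)

Hensel: r_{i+1} = r_i − f(r_i)·(f′(r_i))^{-1} mod 7^{i+2}, f′(x) = 2x + 4. Iterate:
  r_0 = 1 (mod 7)
  r_1 = 36 (mod 49)
Final: r = 36 satisfies f(r) ≡ 0 mod 7^2.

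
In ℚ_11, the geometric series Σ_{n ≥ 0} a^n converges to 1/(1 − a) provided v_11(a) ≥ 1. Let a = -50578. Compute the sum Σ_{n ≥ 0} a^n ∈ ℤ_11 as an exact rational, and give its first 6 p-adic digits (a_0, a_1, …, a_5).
Σ a^n = 1/(1 − a) = 1/50579;  first 6 digits = (1, 0, 0, 6, 7, 10)

v_11(a) = 3 ≥ 1, so the series converges in ℤ_11 to 1/(1 − a) = 1/(1 − (-50578)) = 1/50579. Expand this rational in ℤ_11: compute digits iteratively via d_i = x_i mod 11, x_{i+1} = (x_i − d_i)/11. The first 6 digits are (1, 0, 0, 6, 7, 10).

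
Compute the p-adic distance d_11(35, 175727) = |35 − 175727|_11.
d_11(35, 175727) = 1/14641

Step 1 — x − y = 35 − 175727 = -175692. Step 2 — v_11(-175692) = 4 (factor: -175692 = −(11^4 · 12); the sign does not affect v_p). Step 3 — |x − y|_11 = 11^{-4} = 1/14641.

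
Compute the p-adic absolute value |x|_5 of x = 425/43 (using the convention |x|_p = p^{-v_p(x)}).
|425/43|_5 = 1/25

Step 1 — compute v_5(x) by factoring powers of 5 out of the numerator and denominator: v_5(425/43) = 2. Step 2 — apply |x|_p = p^{-v_p(x)} = 5^{-2} = 1/25.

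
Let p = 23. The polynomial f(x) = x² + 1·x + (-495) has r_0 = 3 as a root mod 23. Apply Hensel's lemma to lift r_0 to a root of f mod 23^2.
r_1 = 72 (mod 529)

Hensel: r_{i+1} = r_i − f(r_i)·(f′(r_i))^{-1} mod 23^{i+2}, f′(x) = 2x + 1. Iterate:
  r_0 = 3 (mod 23)
  r_1 = 72 (mod 529)
Final: r = 72 satisfies f(r) ≡ 0 mod 23^2.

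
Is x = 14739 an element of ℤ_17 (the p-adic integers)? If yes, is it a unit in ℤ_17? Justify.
x ∈ ℤ_17 but not a unit; v_17(x) = 3 > 0

ℤ_17 = {x ∈ ℚ_17 : v_17(x) ≥ 0} and ℤ_17^× = {x ∈ ℤ_17 : v_17(x) = 0}. Here v_17(14739) = v_17(num) − v_17(den) = 3; compare against these criteria.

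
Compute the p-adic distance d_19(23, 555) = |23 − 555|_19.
d_19(23, 555) = 1/19

Step 1 — x − y = 23 − 555 = -532. Step 2 — v_19(-532) = 1 (factor: -532 = −(19^1 · 28); the sign does not affect v_p). Step 3 — |x − y|_19 = 19^{-1} = 1/19.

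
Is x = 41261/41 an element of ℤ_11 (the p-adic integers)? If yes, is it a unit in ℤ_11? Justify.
x ∈ ℤ_11 but not a unit; v_11(x) = 3 > 0

ℤ_11 = {x ∈ ℚ_11 : v_11(x) ≥ 0} and ℤ_11^× = {x ∈ ℤ_11 : v_11(x) = 0}. Here v_11(41261/41) = v_11(num) − v_11(den) = 3; compare against these criteria.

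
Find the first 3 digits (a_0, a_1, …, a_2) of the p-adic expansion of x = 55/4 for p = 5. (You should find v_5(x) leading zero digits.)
(a_0, …, a_2) = (0, 4, 1)

v_5(55/4) = 1, so a_0 = ... = a_0 = 0. Factor out: x = 5^1 · u with u = 11/4 a unit in ℤ_5. Expand u iteratively via a_{v+i} = u_i mod 5, u_{i+1} = (u_i − a_{v+i})/5:
  u_0 = 11/4;  a_1 = 4;  u_1 = (u_0 − 4)/5 = -1/4
  u_1 = -1/4;  a_2 = 1;  u_2 = (u_1 − 1)/5 = -1/4
Digits: (0, 4, 1).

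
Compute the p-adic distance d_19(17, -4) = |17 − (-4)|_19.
d_19(17, -4) = 1

Step 1 — x − y = 17 − (-4) = 21. Step 2 — v_19(21) = 0 (factor: 21 = (19^0 · 21); the sign does not affect v_p). Step 3 — |x − y|_19 = 19^{0} = 1.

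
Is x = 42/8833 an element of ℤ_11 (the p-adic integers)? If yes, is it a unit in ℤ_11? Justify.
x ∉ ℤ_11 (v_11(x) = -2 < 0)

ℤ_11 = {x ∈ ℚ_11 : v_11(x) ≥ 0} and ℤ_11^× = {x ∈ ℤ_11 : v_11(x) = 0}. Here v_11(42/8833) = v_11(num) − v_11(den) = -2; compare against these criteria.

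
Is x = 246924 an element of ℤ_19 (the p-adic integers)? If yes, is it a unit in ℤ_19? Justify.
x ∈ ℤ_19 but not a unit; v_19(x) = 3 > 0

ℤ_19 = {x ∈ ℚ_19 : v_19(x) ≥ 0} and ℤ_19^× = {x ∈ ℤ_19 : v_19(x) = 0}. Here v_19(246924) = v_19(num) − v_19(den) = 3; compare against these criteria.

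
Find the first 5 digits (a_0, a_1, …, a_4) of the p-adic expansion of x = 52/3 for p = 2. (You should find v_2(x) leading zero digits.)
(a_0, …, a_4) = (0, 0, 1, 1, 1)

v_2(52/3) = 2, so a_0 = ... = a_1 = 0. Factor out: x = 2^2 · u with u = 13/3 a unit in ℤ_2. Expand u iteratively via a_{v+i} = u_i mod 2, u_{i+1} = (u_i − a_{v+i})/2:
  u_0 = 13/3;  a_2 = 1;  u_1 = (u_0 − 1)/2 = 5/3
  u_1 = 5/3;  a_3 = 1;  u_2 = (u_1 − 1)/2 = 1/3
  u_2 = 1/3;  a_4 = 1;  u_3 = (u_2 − 1)/2 = -1/3
Digits: (0, 0, 1, 1, 1).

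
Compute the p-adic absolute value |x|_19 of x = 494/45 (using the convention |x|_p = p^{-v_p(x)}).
|494/45|_19 = 1/19

Step 1 — compute v_19(x) by factoring powers of 19 out of the numerator and denominator: v_19(494/45) = 1. Step 2 — apply |x|_p = p^{-v_p(x)} = 19^{-1} = 1/19.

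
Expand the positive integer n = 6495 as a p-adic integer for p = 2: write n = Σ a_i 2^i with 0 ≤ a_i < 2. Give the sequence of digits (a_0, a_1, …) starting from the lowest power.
(a_0, a_1, …) = (1, 1, 1, 1, 1, 0, 1, 0, 1, 0, 0, 1, 1)

Repeated division by 2 gives the digits low-to-high: 6495 = 1 + 1·2^1 + 1·2^2 + 1·2^3 + 1·2^4 + 1·2^6 + 1·2^8 + 1·2^11 + 1·2^12. Digit sequence: (1, 1, 1, 1, 1, 0, 1, 0, 1, 0, 0, 1, 1).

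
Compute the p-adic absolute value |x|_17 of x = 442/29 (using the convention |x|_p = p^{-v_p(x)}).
|442/29|_17 = 1/17

Step 1 — compute v_17(x) by factoring powers of 17 out of the numerator and denominator: v_17(442/29) = 1. Step 2 — apply |x|_p = p^{-v_p(x)} = 17^{-1} = 1/17.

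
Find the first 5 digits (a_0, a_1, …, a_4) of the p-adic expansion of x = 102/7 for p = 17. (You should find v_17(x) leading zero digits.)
(a_0, …, a_4) = (0, 13, 9, 14, 4)

v_17(102/7) = 1, so a_0 = ... = a_0 = 0. Factor out: x = 17^1 · u with u = 6/7 a unit in ℤ_17. Expand u iteratively via a_{v+i} = u_i mod 17, u_{i+1} = (u_i − a_{v+i})/17:
  u_0 = 6/7;  a_1 = 13;  u_1 = (u_0 − 13)/17 = -5/7
  u_1 = -5/7;  a_2 = 9;  u_2 = (u_1 − 9)/17 = -4/7
  u_2 = -4/7;  a_3 = 14;  u_3 = (u_2 − 14)/17 = -6/7
  u_3 = -6/7;  a_4 = 4;  u_4 = (u_3 − 4)/17 = -2/7
Digits: (0, 13, 9, 14, 4).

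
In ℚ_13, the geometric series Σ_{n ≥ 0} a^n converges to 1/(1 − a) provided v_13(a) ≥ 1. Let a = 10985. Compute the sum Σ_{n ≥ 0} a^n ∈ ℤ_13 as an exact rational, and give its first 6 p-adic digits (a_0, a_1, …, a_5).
Σ a^n = 1/(1 − a) = -1/10984;  first 6 digits = (1, 0, 0, 5, 0, 0)

v_13(a) = 3 ≥ 1, so the series converges in ℤ_13 to 1/(1 − a) = 1/(1 − 10985) = -1/10984. Expand this rational in ℤ_13: compute digits iteratively via d_i = x_i mod 13, x_{i+1} = (x_i − d_i)/13. The first 6 digits are (1, 0, 0, 5, 0, 0).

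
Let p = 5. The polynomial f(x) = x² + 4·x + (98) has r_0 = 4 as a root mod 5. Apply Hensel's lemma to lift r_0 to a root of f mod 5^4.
r_3 = 589 (mod 625)

Hensel: r_{i+1} = r_i − f(r_i)·(f′(r_i))^{-1} mod 5^{i+2}, f′(x) = 2x + 4. Iterate:
  r_0 = 4 (mod 5)
  r_1 = 14 (mod 25)
  r_2 = 89 (mod 125)
  r_3 = 589 (mod 625)
Final: r = 589 satisfies f(r) ≡ 0 mod 5^4.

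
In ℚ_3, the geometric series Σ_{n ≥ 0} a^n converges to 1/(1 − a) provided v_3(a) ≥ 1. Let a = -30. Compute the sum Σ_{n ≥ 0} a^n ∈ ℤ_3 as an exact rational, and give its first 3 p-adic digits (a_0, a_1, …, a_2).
Σ a^n = 1/(1 − a) = 1/31;  first 3 digits = (1, 2, 0)

v_3(a) = 1 ≥ 1, so the series converges in ℤ_3 to 1/(1 − a) = 1/(1 − (-30)) = 1/31. Expand this rational in ℤ_3: compute digits iteratively via d_i = x_i mod 3, x_{i+1} = (x_i − d_i)/3. The first 3 digits are (1, 2, 0).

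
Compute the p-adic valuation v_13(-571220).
v_13(-571220) = 4

v_13(n) is the largest exponent k such that 13^k divides n. Factor out: -571220 = -13^4 · 20. (Sign doesn't affect v_p.) So v_13(-571220) = 4.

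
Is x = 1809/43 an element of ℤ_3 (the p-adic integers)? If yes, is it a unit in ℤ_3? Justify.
x ∈ ℤ_3 but not a unit; v_3(x) = 3 > 0

ℤ_3 = {x ∈ ℚ_3 : v_3(x) ≥ 0} and ℤ_3^× = {x ∈ ℤ_3 : v_3(x) = 0}. Here v_3(1809/43) = v_3(num) − v_3(den) = 3; compare against these criteria.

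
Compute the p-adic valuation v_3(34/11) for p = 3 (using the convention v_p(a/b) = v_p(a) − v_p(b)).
v_3(34/11) = 0

Factor powers of 3 from the numerator and denominator of the reduced fraction: 34 = 3^0 · 34 and 11 = 3^0 · 11. Apply v_p(a/b) = v_p(a) − v_p(b): v_3(34/11) = 0 − 0 = 0.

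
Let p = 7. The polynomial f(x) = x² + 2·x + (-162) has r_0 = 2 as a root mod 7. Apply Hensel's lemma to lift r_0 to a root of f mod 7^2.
r_1 = 44 (mod 49)

Hensel: r_{i+1} = r_i − f(r_i)·(f′(r_i))^{-1} mod 7^{i+2}, f′(x) = 2x + 2. Iterate:
  r_0 = 2 (mod 7)
  r_1 = 44 (mod 49)
Final: r = 44 satisfies f(r) ≡ 0 mod 7^2.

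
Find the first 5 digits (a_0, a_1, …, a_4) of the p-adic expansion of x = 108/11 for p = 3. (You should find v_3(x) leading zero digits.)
(a_0, …, a_4) = (0, 0, 0, 2, 0)

v_3(108/11) = 3, so a_0 = ... = a_2 = 0. Factor out: x = 3^3 · u with u = 4/11 a unit in ℤ_3. Expand u iteratively via a_{v+i} = u_i mod 3, u_{i+1} = (u_i − a_{v+i})/3:
  u_0 = 4/11;  a_3 = 2;  u_1 = (u_0 − 2)/3 = -6/11
  u_1 = -6/11;  a_4 = 0;  u_2 = (u_1 − 0)/3 = -2/11
Digits: (0, 0, 0, 2, 0).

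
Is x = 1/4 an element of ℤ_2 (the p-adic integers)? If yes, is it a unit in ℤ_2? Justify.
x ∉ ℤ_2 (v_2(x) = -2 < 0)

ℤ_2 = {x ∈ ℚ_2 : v_2(x) ≥ 0} and ℤ_2^× = {x ∈ ℤ_2 : v_2(x) = 0}. Here v_2(1/4) = v_2(num) − v_2(den) = -2; compare against these criteria.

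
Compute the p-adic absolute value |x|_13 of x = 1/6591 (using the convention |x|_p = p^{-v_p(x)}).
|1/6591|_13 = 2197

Step 1 — compute v_13(x) by factoring powers of 13 out of the numerator and denominator: v_13(1/6591) = -3. Step 2 — apply |x|_p = p^{-v_p(x)} = 13^{3} = 2197.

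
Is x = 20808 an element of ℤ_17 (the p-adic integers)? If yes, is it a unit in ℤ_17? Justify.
x ∈ ℤ_17 but not a unit; v_17(x) = 2 > 0

ℤ_17 = {x ∈ ℚ_17 : v_17(x) ≥ 0} and ℤ_17^× = {x ∈ ℤ_17 : v_17(x) = 0}. Here v_17(20808) = v_17(num) − v_17(den) = 2; compare against these criteria.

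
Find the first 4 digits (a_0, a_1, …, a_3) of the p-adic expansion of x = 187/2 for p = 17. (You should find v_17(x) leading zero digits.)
(a_0, …, a_3) = (0, 14, 8, 8)

v_17(187/2) = 1, so a_0 = ... = a_0 = 0. Factor out: x = 17^1 · u with u = 11/2 a unit in ℤ_17. Expand u iteratively via a_{v+i} = u_i mod 17, u_{i+1} = (u_i − a_{v+i})/17:
  u_0 = 11/2;  a_1 = 14;  u_1 = (u_0 − 14)/17 = -1/2
  u_1 = -1/2;  a_2 = 8;  u_2 = (u_1 − 8)/17 = -1/2
  u_2 = -1/2;  a_3 = 8;  u_3 = (u_2 − 8)/17 = -1/2
Digits: (0, 14, 8, 8).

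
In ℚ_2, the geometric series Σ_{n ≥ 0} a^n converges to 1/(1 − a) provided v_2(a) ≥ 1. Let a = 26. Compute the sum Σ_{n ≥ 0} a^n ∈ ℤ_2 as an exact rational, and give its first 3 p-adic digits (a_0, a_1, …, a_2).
Σ a^n = 1/(1 − a) = -1/25;  first 3 digits = (1, 1, 1)

v_2(a) = 1 ≥ 1, so the series converges in ℤ_2 to 1/(1 − a) = 1/(1 − 26) = -1/25. Expand this rational in ℤ_2: compute digits iteratively via d_i = x_i mod 2, x_{i+1} = (x_i − d_i)/2. The first 3 digits are (1, 1, 1).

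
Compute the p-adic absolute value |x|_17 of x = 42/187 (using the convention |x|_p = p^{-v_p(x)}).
|42/187|_17 = 17

Step 1 — compute v_17(x) by factoring powers of 17 out of the numerator and denominator: v_17(42/187) = -1. Step 2 — apply |x|_p = p^{-v_p(x)} = 17^{1} = 17.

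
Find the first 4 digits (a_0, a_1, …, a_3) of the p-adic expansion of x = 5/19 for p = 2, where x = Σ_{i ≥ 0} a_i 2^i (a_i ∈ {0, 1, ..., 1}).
(a_0, …, a_3) = (1, 1, 1, 0)

v_2(5/19) = 0 (numerator and denominator both coprime to 2), so x ∈ ℤ_2^×. Compute digits iteratively via a_i = x_i mod 2, x_{i+1} = (x_i − a_i)/2, with x_0 = x:
  x_0 = 5/19;  a_0 = 1;  x_1 = (x_0 − 1)/2 = -7/19
  x_1 = -7/19;  a_1 = 1;  x_2 = (x_1 − 1)/2 = -13/19
  x_2 = -13/19;  a_2 = 1;  x_3 = (x_2 − 1)/2 = -16/19
  x_3 = -16/19;  a_3 = 0;  x_4 = (x_3 − 0)/2 = -8/19
Digits: (1, 1, 1, 0).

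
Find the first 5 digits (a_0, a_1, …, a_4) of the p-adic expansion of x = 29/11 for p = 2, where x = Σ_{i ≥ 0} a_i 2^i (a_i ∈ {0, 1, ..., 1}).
(a_0, …, a_4) = (1, 1, 1, 0, 1)

v_2(29/11) = 0 (numerator and denominator both coprime to 2), so x ∈ ℤ_2^×. Compute digits iteratively via a_i = x_i mod 2, x_{i+1} = (x_i − a_i)/2, with x_0 = x:
  x_0 = 29/11;  a_0 = 1;  x_1 = (x_0 − 1)/2 = 9/11
  x_1 = 9/11;  a_1 = 1;  x_2 = (x_1 − 1)/2 = -1/11
  x_2 = -1/11;  a_2 = 1;  x_3 = (x_2 − 1)/2 = -6/11
  x_3 = -6/11;  a_3 = 0;  x_4 = (x_3 − 0)/2 = -3/11
  x_4 = -3/11;  a_4 = 1;  x_5 = (x_4 − 1)/2 = -7/11
Digits: (1, 1, 1, 0, 1).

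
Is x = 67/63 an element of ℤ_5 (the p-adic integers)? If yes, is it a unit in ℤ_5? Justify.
x ∈ ℤ_5^× (unit); v_5(x) = 0

ℤ_5 = {x ∈ ℚ_5 : v_5(x) ≥ 0} and ℤ_5^× = {x ∈ ℤ_5 : v_5(x) = 0}. Here v_5(67/63) = v_5(num) − v_5(den) = 0; compare against these criteria.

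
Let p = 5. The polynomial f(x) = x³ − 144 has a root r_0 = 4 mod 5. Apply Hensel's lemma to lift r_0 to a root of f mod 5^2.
r_1 = 14 (mod 25)

Hensel: r_{i+1} = r_i − f(r_i)/f′(r_i) mod 5^{i+2}, where f′(x) = 3x². Iterate:
  r_0 = 4 (mod 5)
  r_1 = 14 (mod 25)
Final: r = 14 with f(r) ≡ 0 mod 5^2.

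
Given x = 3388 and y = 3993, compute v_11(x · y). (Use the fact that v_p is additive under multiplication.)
v_11(13528284) = 5

v_p(x) = 2 (factor: 3388 = 11^2 · 28); v_p(y) = 3 (factor: 3993 = 11^3 · 3). Additivity: v_p(xy) = v_p(x) + v_p(y) = 2 + 3 = 5. (Direct check: xy = 13528284 = 11^5 · (84).)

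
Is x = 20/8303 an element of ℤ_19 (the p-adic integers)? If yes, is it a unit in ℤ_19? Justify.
x ∉ ℤ_19 (v_19(x) = -2 < 0)

ℤ_19 = {x ∈ ℚ_19 : v_19(x) ≥ 0} and ℤ_19^× = {x ∈ ℤ_19 : v_19(x) = 0}. Here v_19(20/8303) = v_19(num) − v_19(den) = -2; compare against these criteria.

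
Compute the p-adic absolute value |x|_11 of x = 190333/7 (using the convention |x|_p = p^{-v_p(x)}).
|190333/7|_11 = 1/14641

Step 1 — compute v_11(x) by factoring powers of 11 out of the numerator and denominator: v_11(190333/7) = 4. Step 2 — apply |x|_p = p^{-v_p(x)} = 11^{-4} = 1/14641.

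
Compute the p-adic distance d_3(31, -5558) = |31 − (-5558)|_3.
d_3(31, -5558) = 1/243

Step 1 — x − y = 31 − (-5558) = 5589. Step 2 — v_3(5589) = 5 (factor: 5589 = (3^5 · 23); the sign does not affect v_p). Step 3 — |x − y|_3 = 3^{-5} = 1/243.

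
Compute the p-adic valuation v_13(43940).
v_13(43940) = 3

v_13(n) is the largest exponent k such that 13^k divides n. Factor out: 43940 = 13^3 · 20. (Sign doesn't affect v_p.) So v_13(43940) = 3.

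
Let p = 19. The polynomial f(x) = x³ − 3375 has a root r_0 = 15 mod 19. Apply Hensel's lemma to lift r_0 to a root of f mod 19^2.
r_1 = 15 (mod 361)

Hensel: r_{i+1} = r_i − f(r_i)/f′(r_i) mod 19^{i+2}, where f′(x) = 3x². Iterate:
  r_0 = 15 (mod 19)
  r_1 = 15 (mod 361)
Final: r = 15 with f(r) ≡ 0 mod 19^2.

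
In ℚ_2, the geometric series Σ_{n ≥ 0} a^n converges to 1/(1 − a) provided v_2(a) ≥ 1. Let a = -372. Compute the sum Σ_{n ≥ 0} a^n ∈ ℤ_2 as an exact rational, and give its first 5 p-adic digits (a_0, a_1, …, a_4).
Σ a^n = 1/(1 − a) = 1/373;  first 5 digits = (1, 0, 1, 1, 1)

v_2(a) = 2 ≥ 1, so the series converges in ℤ_2 to 1/(1 − a) = 1/(1 − (-372)) = 1/373. Expand this rational in ℤ_2: compute digits iteratively via d_i = x_i mod 2, x_{i+1} = (x_i − d_i)/2. The first 5 digits are (1, 0, 1, 1, 1).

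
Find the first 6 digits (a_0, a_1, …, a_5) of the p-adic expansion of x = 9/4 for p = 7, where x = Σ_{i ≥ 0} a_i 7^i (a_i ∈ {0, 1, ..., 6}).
(a_0, …, a_5) = (4, 5, 1, 5, 1, 5)

v_7(9/4) = 0 (numerator and denominator both coprime to 7), so x ∈ ℤ_7^×. Compute digits iteratively via a_i = x_i mod 7, x_{i+1} = (x_i − a_i)/7, with x_0 = x:
  x_0 = 9/4;  a_0 = 4;  x_1 = (x_0 − 4)/7 = -1/4
  x_1 = -1/4;  a_1 = 5;  x_2 = (x_1 − 5)/7 = -3/4
  x_2 = -3/4;  a_2 = 1;  x_3 = (x_2 − 1)/7 = -1/4
  x_3 = -1/4;  a_3 = 5;  x_4 = (x_3 − 5)/7 = -3/4
  x_4 = -3/4;  a_4 = 1;  x_5 = (x_4 − 1)/7 = -1/4
  x_5 = -1/4;  a_5 = 5;  x_6 = (x_5 − 5)/7 = -3/4
Digits: (4, 5, 1, 5, 1, 5).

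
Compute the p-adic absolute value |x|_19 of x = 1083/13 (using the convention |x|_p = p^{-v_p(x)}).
|1083/13|_19 = 1/361

Step 1 — compute v_19(x) by factoring powers of 19 out of the numerator and denominator: v_19(1083/13) = 2. Step 2 — apply |x|_p = p^{-v_p(x)} = 19^{-2} = 1/361.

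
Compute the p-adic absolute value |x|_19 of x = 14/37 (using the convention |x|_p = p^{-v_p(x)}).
|14/37|_19 = 1

Step 1 — compute v_19(x) by factoring powers of 19 out of the numerator and denominator: v_19(14/37) = 0. Step 2 — apply |x|_p = p^{-v_p(x)} = 19^{0} = 1.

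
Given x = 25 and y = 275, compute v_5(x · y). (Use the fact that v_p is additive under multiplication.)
v_5(6875) = 4

v_p(x) = 2 (factor: 25 = 5^2 · 1); v_p(y) = 2 (factor: 275 = 5^2 · 11). Additivity: v_p(xy) = v_p(x) + v_p(y) = 2 + 2 = 4. (Direct check: xy = 6875 = 5^4 · (11).)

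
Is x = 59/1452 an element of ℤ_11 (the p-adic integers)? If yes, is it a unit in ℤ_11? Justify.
x ∉ ℤ_11 (v_11(x) = -2 < 0)

ℤ_11 = {x ∈ ℚ_11 : v_11(x) ≥ 0} and ℤ_11^× = {x ∈ ℤ_11 : v_11(x) = 0}. Here v_11(59/1452) = v_11(num) − v_11(den) = -2; compare against these criteria.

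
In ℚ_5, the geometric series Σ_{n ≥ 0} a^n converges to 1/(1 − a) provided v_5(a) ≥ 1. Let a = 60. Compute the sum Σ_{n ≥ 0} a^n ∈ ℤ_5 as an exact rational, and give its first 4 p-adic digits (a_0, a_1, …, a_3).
Σ a^n = 1/(1 − a) = -1/59;  first 4 digits = (1, 2, 1, 2)

v_5(a) = 1 ≥ 1, so the series converges in ℤ_5 to 1/(1 − a) = 1/(1 − 60) = -1/59. Expand this rational in ℤ_5: compute digits iteratively via d_i = x_i mod 5, x_{i+1} = (x_i − d_i)/5. The first 4 digits are (1, 2, 1, 2).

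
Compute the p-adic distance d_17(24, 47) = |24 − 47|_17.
d_17(24, 47) = 1

Step 1 — x − y = 24 − 47 = -23. Step 2 — v_17(-23) = 0 (factor: -23 = −(17^0 · 23); the sign does not affect v_p). Step 3 — |x − y|_17 = 17^{0} = 1.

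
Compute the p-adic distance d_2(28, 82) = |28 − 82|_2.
d_2(28, 82) = 1/2

Step 1 — x − y = 28 − 82 = -54. Step 2 — v_2(-54) = 1 (factor: -54 = −(2^1 · 27); the sign does not affect v_p). Step 3 — |x − y|_2 = 2^{-1} = 1/2.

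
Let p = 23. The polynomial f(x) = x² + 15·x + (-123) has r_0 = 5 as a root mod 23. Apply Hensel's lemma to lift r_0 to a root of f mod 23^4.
r_3 = 74341 (mod 279841)

Hensel: r_{i+1} = r_i − f(r_i)·(f′(r_i))^{-1} mod 23^{i+2}, f′(x) = 2x + 15. Iterate:
  r_0 = 5 (mod 23)
  r_1 = 281 (mod 529)
  r_2 = 1339 (mod 12167)
  r_3 = 74341 (mod 279841)
Final: r = 74341 satisfies f(r) ≡ 0 mod 23^4.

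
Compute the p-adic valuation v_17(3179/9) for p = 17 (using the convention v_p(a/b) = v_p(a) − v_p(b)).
v_17(3179/9) = 2

Factor powers of 17 from the numerator and denominator of the reduced fraction: 3179 = 17^2 · 11 and 9 = 17^0 · 9. Apply v_p(a/b) = v_p(a) − v_p(b): v_17(3179/9) = 2 − 0 = 2.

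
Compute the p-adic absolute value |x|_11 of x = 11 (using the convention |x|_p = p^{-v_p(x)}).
|11|_11 = 1/11

Step 1 — compute v_11(x) by factoring powers of 11 out of the numerator and denominator: v_11(11) = 1. Step 2 — apply |x|_p = p^{-v_p(x)} = 11^{-1} = 1/11.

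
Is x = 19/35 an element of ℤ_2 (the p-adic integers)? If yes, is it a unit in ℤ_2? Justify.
x ∈ ℤ_2^× (unit); v_2(x) = 0

ℤ_2 = {x ∈ ℚ_2 : v_2(x) ≥ 0} and ℤ_2^× = {x ∈ ℤ_2 : v_2(x) = 0}. Here v_2(19/35) = v_2(num) − v_2(den) = 0; compare against these criteria.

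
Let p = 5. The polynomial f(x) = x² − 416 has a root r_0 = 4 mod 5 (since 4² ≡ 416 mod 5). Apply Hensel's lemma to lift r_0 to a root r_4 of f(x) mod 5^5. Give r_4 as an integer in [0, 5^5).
r_4 = 1304 (mod 3125)

Hensel's recurrence: r_{i+1} = r_i − f(r_i)·(f′(r_i))^{-1} mod 5^{i+2}, with f′(x) = 2x. Iterate:
  r_0 = 4 (mod 5)
  r_1 = 4 (mod 25)
  r_2 = 54 (mod 125)
  r_3 = 54 (mod 625)
  r_4 = 1304 (mod 3125)
Final: r_4 = 1304, and one checks f(r_4) ≡ 0 mod 5^5.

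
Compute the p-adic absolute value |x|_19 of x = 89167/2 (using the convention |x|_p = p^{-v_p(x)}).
|89167/2|_19 = 1/6859

Step 1 — compute v_19(x) by factoring powers of 19 out of the numerator and denominator: v_19(89167/2) = 3. Step 2 — apply |x|_p = p^{-v_p(x)} = 19^{-3} = 1/6859.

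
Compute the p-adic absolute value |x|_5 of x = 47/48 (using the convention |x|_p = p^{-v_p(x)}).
|47/48|_5 = 1

Step 1 — compute v_5(x) by factoring powers of 5 out of the numerator and denominator: v_5(47/48) = 0. Step 2 — apply |x|_p = p^{-v_p(x)} = 5^{0} = 1.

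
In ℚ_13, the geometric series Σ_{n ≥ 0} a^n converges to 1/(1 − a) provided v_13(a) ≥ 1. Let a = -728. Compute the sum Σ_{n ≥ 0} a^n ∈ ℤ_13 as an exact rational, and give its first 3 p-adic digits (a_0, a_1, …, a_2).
Σ a^n = 1/(1 − a) = 1/729;  first 3 digits = (1, 9, 11)

v_13(a) = 1 ≥ 1, so the series converges in ℤ_13 to 1/(1 − a) = 1/(1 − (-728)) = 1/729. Expand this rational in ℤ_13: compute digits iteratively via d_i = x_i mod 13, x_{i+1} = (x_i − d_i)/13. The first 3 digits are (1, 9, 11).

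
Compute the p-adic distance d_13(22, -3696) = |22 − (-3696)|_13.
d_13(22, -3696) = 1/169

Step 1 — x − y = 22 − (-3696) = 3718. Step 2 — v_13(3718) = 2 (factor: 3718 = (13^2 · 22); the sign does not affect v_p). Step 3 — |x − y|_13 = 13^{-2} = 1/169.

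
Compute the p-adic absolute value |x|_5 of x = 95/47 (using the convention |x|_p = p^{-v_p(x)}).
|95/47|_5 = 1/5

Step 1 — compute v_5(x) by factoring powers of 5 out of the numerator and denominator: v_5(95/47) = 1. Step 2 — apply |x|_p = p^{-v_p(x)} = 5^{-1} = 1/5.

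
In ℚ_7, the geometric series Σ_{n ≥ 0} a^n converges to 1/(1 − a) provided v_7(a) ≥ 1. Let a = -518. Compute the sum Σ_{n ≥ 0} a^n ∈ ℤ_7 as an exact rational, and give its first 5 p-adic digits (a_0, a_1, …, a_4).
Σ a^n = 1/(1 − a) = 1/519;  first 5 digits = (1, 3, 5, 2, 4)

v_7(a) = 1 ≥ 1, so the series converges in ℤ_7 to 1/(1 − a) = 1/(1 − (-518)) = 1/519. Expand this rational in ℤ_7: compute digits iteratively via d_i = x_i mod 7, x_{i+1} = (x_i − d_i)/7. The first 5 digits are (1, 3, 5, 2, 4).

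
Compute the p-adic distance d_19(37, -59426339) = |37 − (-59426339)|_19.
d_19(37, -59426339) = 1/2476099

Step 1 — x − y = 37 − (-59426339) = 59426376. Step 2 — v_19(59426376) = 5 (factor: 59426376 = (19^5 · 24); the sign does not affect v_p). Step 3 — |x − y|_19 = 19^{-5} = 1/2476099.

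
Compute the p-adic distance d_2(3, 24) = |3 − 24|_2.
d_2(3, 24) = 1

Step 1 — x − y = 3 − 24 = -21. Step 2 — v_2(-21) = 0 (factor: -21 = −(2^0 · 21); the sign does not affect v_p). Step 3 — |x − y|_2 = 2^{0} = 1.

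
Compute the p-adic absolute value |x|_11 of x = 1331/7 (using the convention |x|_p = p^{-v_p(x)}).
|1331/7|_11 = 1/1331

Step 1 — compute v_11(x) by factoring powers of 11 out of the numerator and denominator: v_11(1331/7) = 3. Step 2 — apply |x|_p = p^{-v_p(x)} = 11^{-3} = 1/1331.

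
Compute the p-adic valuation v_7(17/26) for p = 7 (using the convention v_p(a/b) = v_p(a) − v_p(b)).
v_7(17/26) = 0

Factor powers of 7 from the numerator and denominator of the reduced fraction: 17 = 7^0 · 17 and 26 = 7^0 · 26. Apply v_p(a/b) = v_p(a) − v_p(b): v_7(17/26) = 0 − 0 = 0.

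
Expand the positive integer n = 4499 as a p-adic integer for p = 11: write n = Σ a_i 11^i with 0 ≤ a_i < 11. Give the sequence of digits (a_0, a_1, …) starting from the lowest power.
(a_0, a_1, …) = (0, 2, 4, 3)

Repeated division by 11 gives the digits low-to-high: 4499 = 2·11^1 + 4·11^2 + 3·11^3. Digit sequence: (0, 2, 4, 3).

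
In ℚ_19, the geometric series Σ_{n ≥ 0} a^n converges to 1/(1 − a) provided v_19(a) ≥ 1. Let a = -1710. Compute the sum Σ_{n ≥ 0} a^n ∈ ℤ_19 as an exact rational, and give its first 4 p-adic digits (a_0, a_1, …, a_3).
Σ a^n = 1/(1 − a) = 1/1711;  first 4 digits = (1, 5, 1, 0)

v_19(a) = 1 ≥ 1, so the series converges in ℤ_19 to 1/(1 − a) = 1/(1 − (-1710)) = 1/1711. Expand this rational in ℤ_19: compute digits iteratively via d_i = x_i mod 19, x_{i+1} = (x_i − d_i)/19. The first 4 digits are (1, 5, 1, 0).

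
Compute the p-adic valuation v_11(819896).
v_11(819896) = 4

v_11(n) is the largest exponent k such that 11^k divides n. Factor out: 819896 = 11^4 · 56. (Sign doesn't affect v_p.) So v_11(819896) = 4.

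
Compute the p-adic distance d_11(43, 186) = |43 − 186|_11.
d_11(43, 186) = 1/11

Step 1 — x − y = 43 − 186 = -143. Step 2 — v_11(-143) = 1 (factor: -143 = −(11^1 · 13); the sign does not affect v_p). Step 3 — |x − y|_11 = 11^{-1} = 1/11.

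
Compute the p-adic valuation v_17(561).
v_17(561) = 1

v_17(n) is the largest exponent k such that 17^k divides n. Factor out: 561 = 17^1 · 33. (Sign doesn't affect v_p.) So v_17(561) = 1.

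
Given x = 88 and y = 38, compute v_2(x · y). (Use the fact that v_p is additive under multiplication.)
v_2(3344) = 4

v_p(x) = 3 (factor: 88 = 2^3 · 11); v_p(y) = 1 (factor: 38 = 2^1 · 19). Additivity: v_p(xy) = v_p(x) + v_p(y) = 3 + 1 = 4. (Direct check: xy = 3344 = 2^4 · (209).)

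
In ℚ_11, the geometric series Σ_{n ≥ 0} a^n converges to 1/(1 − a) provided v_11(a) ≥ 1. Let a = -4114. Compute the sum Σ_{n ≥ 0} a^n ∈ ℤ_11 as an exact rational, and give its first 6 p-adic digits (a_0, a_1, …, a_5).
Σ a^n = 1/(1 − a) = 1/4115;  first 6 digits = (1, 0, 10, 7, 0, 6)

v_11(a) = 2 ≥ 1, so the series converges in ℤ_11 to 1/(1 − a) = 1/(1 − (-4114)) = 1/4115. Expand this rational in ℤ_11: compute digits iteratively via d_i = x_i mod 11, x_{i+1} = (x_i − d_i)/11. The first 6 digits are (1, 0, 10, 7, 0, 6).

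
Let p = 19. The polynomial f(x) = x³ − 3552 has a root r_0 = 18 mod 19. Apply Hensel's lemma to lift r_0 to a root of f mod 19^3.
r_2 = 6117 (mod 6859)

Hensel: r_{i+1} = r_i − f(r_i)/f′(r_i) mod 19^{i+2}, where f′(x) = 3x². Iterate:
  r_0 = 18 (mod 19)
  r_1 = 341 (mod 361)
  r_2 = 6117 (mod 6859)
Final: r = 6117 with f(r) ≡ 0 mod 19^3.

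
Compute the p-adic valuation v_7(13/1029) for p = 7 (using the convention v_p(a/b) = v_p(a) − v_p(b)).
v_7(13/1029) = -3

Factor powers of 7 from the numerator and denominator of the reduced fraction: 13 = 7^0 · 13 and 1029 = 7^3 · 3. Apply v_p(a/b) = v_p(a) − v_p(b): v_7(13/1029) = 0 − 3 = -3.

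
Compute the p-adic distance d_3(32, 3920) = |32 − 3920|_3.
d_3(32, 3920) = 1/243

Step 1 — x − y = 32 − 3920 = -3888. Step 2 — v_3(-3888) = 5 (factor: -3888 = −(3^5 · 16); the sign does not affect v_p). Step 3 — |x − y|_3 = 3^{-5} = 1/243.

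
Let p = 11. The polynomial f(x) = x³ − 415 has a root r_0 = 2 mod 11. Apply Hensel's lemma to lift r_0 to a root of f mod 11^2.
r_1 = 46 (mod 121)

Hensel: r_{i+1} = r_i − f(r_i)/f′(r_i) mod 11^{i+2}, where f′(x) = 3x². Iterate:
  r_0 = 2 (mod 11)
  r_1 = 46 (mod 121)
Final: r = 46 with f(r) ≡ 0 mod 11^2.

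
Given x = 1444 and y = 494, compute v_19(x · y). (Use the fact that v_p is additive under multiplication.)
v_19(713336) = 3

v_p(x) = 2 (factor: 1444 = 19^2 · 4); v_p(y) = 1 (factor: 494 = 19^1 · 26). Additivity: v_p(xy) = v_p(x) + v_p(y) = 2 + 1 = 3. (Direct check: xy = 713336 = 19^3 · (104).)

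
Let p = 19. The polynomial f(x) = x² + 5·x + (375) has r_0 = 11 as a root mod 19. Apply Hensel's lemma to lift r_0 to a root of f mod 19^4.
r_3 = 121193 (mod 130321)

Hensel: r_{i+1} = r_i − f(r_i)·(f′(r_i))^{-1} mod 19^{i+2}, f′(x) = 2x + 5. Iterate:
  r_0 = 11 (mod 19)
  r_1 = 258 (mod 361)
  r_2 = 4590 (mod 6859)
  r_3 = 121193 (mod 130321)
Final: r = 121193 satisfies f(r) ≡ 0 mod 19^4.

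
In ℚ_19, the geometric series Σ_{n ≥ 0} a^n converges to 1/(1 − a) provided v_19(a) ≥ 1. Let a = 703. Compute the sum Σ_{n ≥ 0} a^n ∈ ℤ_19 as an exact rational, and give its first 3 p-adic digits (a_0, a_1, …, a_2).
Σ a^n = 1/(1 − a) = -1/702;  first 3 digits = (1, 18, 2)

v_19(a) = 1 ≥ 1, so the series converges in ℤ_19 to 1/(1 − a) = 1/(1 − 703) = -1/702. Expand this rational in ℤ_19: compute digits iteratively via d_i = x_i mod 19, x_{i+1} = (x_i − d_i)/19. The first 3 digits are (1, 18, 2).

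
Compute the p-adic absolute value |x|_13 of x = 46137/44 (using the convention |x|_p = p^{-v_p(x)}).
|46137/44|_13 = 1/2197

Step 1 — compute v_13(x) by factoring powers of 13 out of the numerator and denominator: v_13(46137/44) = 3. Step 2 — apply |x|_p = p^{-v_p(x)} = 13^{-3} = 1/2197.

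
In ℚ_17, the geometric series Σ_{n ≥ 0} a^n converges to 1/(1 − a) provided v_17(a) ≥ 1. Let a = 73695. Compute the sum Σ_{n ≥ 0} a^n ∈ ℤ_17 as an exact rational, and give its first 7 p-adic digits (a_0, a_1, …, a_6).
Σ a^n = 1/(1 − a) = -1/73694;  first 7 digits = (1, 0, 0, 15, 0, 0, 4)

v_17(a) = 3 ≥ 1, so the series converges in ℤ_17 to 1/(1 − a) = 1/(1 − 73695) = -1/73694. Expand this rational in ℤ_17: compute digits iteratively via d_i = x_i mod 17, x_{i+1} = (x_i − d_i)/17. The first 7 digits are (1, 0, 0, 15, 0, 0, 4).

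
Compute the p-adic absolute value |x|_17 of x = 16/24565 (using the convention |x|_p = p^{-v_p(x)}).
|16/24565|_17 = 4913

Step 1 — compute v_17(x) by factoring powers of 17 out of the numerator and denominator: v_17(16/24565) = -3. Step 2 — apply |x|_p = p^{-v_p(x)} = 17^{3} = 4913.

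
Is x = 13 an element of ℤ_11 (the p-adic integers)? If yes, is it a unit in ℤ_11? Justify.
x ∈ ℤ_11^× (unit); v_11(x) = 0

ℤ_11 = {x ∈ ℚ_11 : v_11(x) ≥ 0} and ℤ_11^× = {x ∈ ℤ_11 : v_11(x) = 0}. Here v_11(13) = v_11(num) − v_11(den) = 0; compare against these criteria.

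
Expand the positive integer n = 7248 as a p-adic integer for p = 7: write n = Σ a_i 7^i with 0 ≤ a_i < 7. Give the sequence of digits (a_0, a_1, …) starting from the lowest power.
(a_0, a_1, …) = (3, 6, 0, 0, 3)

Repeated division by 7 gives the digits low-to-high: 7248 = 3 + 6·7^1 + 3·7^4. Digit sequence: (3, 6, 0, 0, 3).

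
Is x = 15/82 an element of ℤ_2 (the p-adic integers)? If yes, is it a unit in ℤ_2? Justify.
x ∉ ℤ_2 (v_2(x) = -1 < 0)

ℤ_2 = {x ∈ ℚ_2 : v_2(x) ≥ 0} and ℤ_2^× = {x ∈ ℤ_2 : v_2(x) = 0}. Here v_2(15/82) = v_2(num) − v_2(den) = -1; compare against these criteria.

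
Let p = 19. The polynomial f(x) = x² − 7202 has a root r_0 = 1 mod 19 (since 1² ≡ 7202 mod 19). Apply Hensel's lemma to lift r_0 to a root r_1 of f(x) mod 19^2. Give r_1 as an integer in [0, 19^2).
r_1 = 172 (mod 361)

Hensel's recurrence: r_{i+1} = r_i − f(r_i)·(f′(r_i))^{-1} mod 19^{i+2}, with f′(x) = 2x. Iterate:
  r_0 = 1 (mod 19)
  r_1 = 172 (mod 361)
Final: r_1 = 172, and one checks f(r_1) ≡ 0 mod 19^2.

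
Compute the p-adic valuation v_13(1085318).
v_13(1085318) = 4

v_13(n) is the largest exponent k such that 13^k divides n. Factor out: 1085318 = 13^4 · 38. (Sign doesn't affect v_p.) So v_13(1085318) = 4.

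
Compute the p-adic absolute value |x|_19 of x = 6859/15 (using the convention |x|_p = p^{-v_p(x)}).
|6859/15|_19 = 1/6859

Step 1 — compute v_19(x) by factoring powers of 19 out of the numerator and denominator: v_19(6859/15) = 3. Step 2 — apply |x|_p = p^{-v_p(x)} = 19^{-3} = 1/6859.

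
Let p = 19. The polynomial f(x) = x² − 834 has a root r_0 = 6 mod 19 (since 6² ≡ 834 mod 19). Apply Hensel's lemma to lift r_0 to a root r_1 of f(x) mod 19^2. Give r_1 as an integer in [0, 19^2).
r_1 = 253 (mod 361)

Hensel's recurrence: r_{i+1} = r_i − f(r_i)·(f′(r_i))^{-1} mod 19^{i+2}, with f′(x) = 2x. Iterate:
  r_0 = 6 (mod 19)
  r_1 = 253 (mod 361)
Final: r_1 = 253, and one checks f(r_1) ≡ 0 mod 19^2.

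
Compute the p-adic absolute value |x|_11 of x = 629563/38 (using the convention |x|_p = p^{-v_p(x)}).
|629563/38|_11 = 1/14641

Step 1 — compute v_11(x) by factoring powers of 11 out of the numerator and denominator: v_11(629563/38) = 4. Step 2 — apply |x|_p = p^{-v_p(x)} = 11^{-4} = 1/14641.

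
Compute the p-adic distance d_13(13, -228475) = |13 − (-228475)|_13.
d_13(13, -228475) = 1/28561

Step 1 — x − y = 13 − (-228475) = 228488. Step 2 — v_13(228488) = 4 (factor: 228488 = (13^4 · 8); the sign does not affect v_p). Step 3 — |x − y|_13 = 13^{-4} = 1/28561.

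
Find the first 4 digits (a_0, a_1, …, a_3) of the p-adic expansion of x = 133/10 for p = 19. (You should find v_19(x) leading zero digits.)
(a_0, …, a_3) = (0, 14, 5, 13)

v_19(133/10) = 1, so a_0 = ... = a_0 = 0. Factor out: x = 19^1 · u with u = 7/10 a unit in ℤ_19. Expand u iteratively via a_{v+i} = u_i mod 19, u_{i+1} = (u_i − a_{v+i})/19:
  u_0 = 7/10;  a_1 = 14;  u_1 = (u_0 − 14)/19 = -7/10
  u_1 = -7/10;  a_2 = 5;  u_2 = (u_1 − 5)/19 = -3/10
  u_2 = -3/10;  a_3 = 13;  u_3 = (u_2 − 13)/19 = -7/10
Digits: (0, 14, 5, 13).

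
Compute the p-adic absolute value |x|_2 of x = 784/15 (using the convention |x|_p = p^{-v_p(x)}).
|784/15|_2 = 1/16

Step 1 — compute v_2(x) by factoring powers of 2 out of the numerator and denominator: v_2(784/15) = 4. Step 2 — apply |x|_p = p^{-v_p(x)} = 2^{-4} = 1/16.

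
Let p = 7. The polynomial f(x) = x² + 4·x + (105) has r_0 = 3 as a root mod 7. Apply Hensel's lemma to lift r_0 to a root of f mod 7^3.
r_2 = 157 (mod 343)

Hensel: r_{i+1} = r_i − f(r_i)·(f′(r_i))^{-1} mod 7^{i+2}, f′(x) = 2x + 4. Iterate:
  r_0 = 3 (mod 7)
  r_1 = 10 (mod 49)
  r_2 = 157 (mod 343)
Final: r = 157 satisfies f(r) ≡ 0 mod 7^3.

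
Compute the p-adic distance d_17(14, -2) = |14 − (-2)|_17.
d_17(14, -2) = 1

Step 1 — x − y = 14 − (-2) = 16. Step 2 — v_17(16) = 0 (factor: 16 = (17^0 · 16); the sign does not affect v_p). Step 3 — |x − y|_17 = 17^{0} = 1.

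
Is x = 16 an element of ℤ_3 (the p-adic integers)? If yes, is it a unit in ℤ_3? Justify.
x ∈ ℤ_3^× (unit); v_3(x) = 0

ℤ_3 = {x ∈ ℚ_3 : v_3(x) ≥ 0} and ℤ_3^× = {x ∈ ℤ_3 : v_3(x) = 0}. Here v_3(16) = v_3(num) − v_3(den) = 0; compare against these criteria.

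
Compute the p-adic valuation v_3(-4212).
v_3(-4212) = 4

v_3(n) is the largest exponent k such that 3^k divides n. Factor out: -4212 = -3^4 · 52. (Sign doesn't affect v_p.) So v_3(-4212) = 4.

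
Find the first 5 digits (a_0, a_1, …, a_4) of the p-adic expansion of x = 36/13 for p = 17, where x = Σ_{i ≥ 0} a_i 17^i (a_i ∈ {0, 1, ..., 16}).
(a_0, …, a_4) = (8, 1, 13, 11, 15)

v_17(36/13) = 0 (numerator and denominator both coprime to 17), so x ∈ ℤ_17^×. Compute digits iteratively via a_i = x_i mod 17, x_{i+1} = (x_i − a_i)/17, with x_0 = x:
  x_0 = 36/13;  a_0 = 8;  x_1 = (x_0 − 8)/17 = -4/13
  x_1 = -4/13;  a_1 = 1;  x_2 = (x_1 − 1)/17 = -1/13
  x_2 = -1/13;  a_2 = 13;  x_3 = (x_2 − 13)/17 = -10/13
  x_3 = -10/13;  a_3 = 11;  x_4 = (x_3 − 11)/17 = -9/13
  x_4 = -9/13;  a_4 = 15;  x_5 = (x_4 − 15)/17 = -12/13
Digits: (8, 1, 13, 11, 15).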